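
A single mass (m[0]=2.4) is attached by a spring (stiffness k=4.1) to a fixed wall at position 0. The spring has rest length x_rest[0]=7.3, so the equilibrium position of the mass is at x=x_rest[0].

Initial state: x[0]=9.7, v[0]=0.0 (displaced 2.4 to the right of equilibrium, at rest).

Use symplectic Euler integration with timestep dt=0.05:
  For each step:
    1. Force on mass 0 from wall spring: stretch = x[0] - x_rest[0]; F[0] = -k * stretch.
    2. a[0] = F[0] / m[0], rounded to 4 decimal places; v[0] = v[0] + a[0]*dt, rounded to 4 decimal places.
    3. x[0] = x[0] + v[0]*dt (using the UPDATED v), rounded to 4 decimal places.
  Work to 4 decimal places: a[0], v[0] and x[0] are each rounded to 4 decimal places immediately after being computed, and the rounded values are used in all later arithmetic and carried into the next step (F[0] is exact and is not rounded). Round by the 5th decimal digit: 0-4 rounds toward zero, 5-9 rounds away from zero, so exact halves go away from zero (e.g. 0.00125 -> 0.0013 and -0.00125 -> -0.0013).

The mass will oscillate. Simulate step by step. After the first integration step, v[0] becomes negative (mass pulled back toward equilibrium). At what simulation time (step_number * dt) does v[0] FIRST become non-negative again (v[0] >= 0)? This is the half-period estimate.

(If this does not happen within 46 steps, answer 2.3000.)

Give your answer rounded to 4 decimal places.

Step 0: x=[9.7000] v=[0.0000]
Step 1: x=[9.6898] v=[-0.2050]
Step 2: x=[9.6693] v=[-0.4091]
Step 3: x=[9.6387] v=[-0.6115]
Step 4: x=[9.5981] v=[-0.8113]
Step 5: x=[9.5477] v=[-1.0076]
Step 6: x=[9.4877] v=[-1.1996]
Step 7: x=[9.4184] v=[-1.3865]
Step 8: x=[9.3400] v=[-1.5674]
Step 9: x=[9.2529] v=[-1.7417]
Step 10: x=[9.1575] v=[-1.9085]
Step 11: x=[9.0541] v=[-2.0672]
Step 12: x=[8.9433] v=[-2.2170]
Step 13: x=[8.8254] v=[-2.3574]
Step 14: x=[8.7010] v=[-2.4877]
Step 15: x=[8.5706] v=[-2.6074]
Step 16: x=[8.4348] v=[-2.7159]
Step 17: x=[8.2942] v=[-2.8128]
Step 18: x=[8.1493] v=[-2.8977]
Step 19: x=[8.0008] v=[-2.9702]
Step 20: x=[7.8493] v=[-3.0301]
Step 21: x=[7.6955] v=[-3.0770]
Step 22: x=[7.5400] v=[-3.1108]
Step 23: x=[7.3834] v=[-3.1313]
Step 24: x=[7.2265] v=[-3.1384]
Step 25: x=[7.0699] v=[-3.1321]
Step 26: x=[6.9143] v=[-3.1124]
Step 27: x=[6.7603] v=[-3.0795]
Step 28: x=[6.6086] v=[-3.0334]
Step 29: x=[6.4599] v=[-2.9743]
Step 30: x=[6.3148] v=[-2.9025]
Step 31: x=[6.1739] v=[-2.8183]
Step 32: x=[6.0378] v=[-2.7221]
Step 33: x=[5.9071] v=[-2.6143]
Step 34: x=[5.7823] v=[-2.4953]
Step 35: x=[5.6640] v=[-2.3657]
Step 36: x=[5.5527] v=[-2.2260]
Step 37: x=[5.4489] v=[-2.0768]
Step 38: x=[5.3530] v=[-1.9187]
Step 39: x=[5.2654] v=[-1.7524]
Step 40: x=[5.1865] v=[-1.5786]
Step 41: x=[5.1166] v=[-1.3981]
Step 42: x=[5.0560] v=[-1.2116]
Step 43: x=[5.0050] v=[-1.0199]
Step 44: x=[4.9638] v=[-0.8239]
Step 45: x=[4.9326] v=[-0.6244]
Step 46: x=[4.9115] v=[-0.4222]
v[0] did not become non-negative within 46 steps; using fallback time=2.3000

Answer: 2.3000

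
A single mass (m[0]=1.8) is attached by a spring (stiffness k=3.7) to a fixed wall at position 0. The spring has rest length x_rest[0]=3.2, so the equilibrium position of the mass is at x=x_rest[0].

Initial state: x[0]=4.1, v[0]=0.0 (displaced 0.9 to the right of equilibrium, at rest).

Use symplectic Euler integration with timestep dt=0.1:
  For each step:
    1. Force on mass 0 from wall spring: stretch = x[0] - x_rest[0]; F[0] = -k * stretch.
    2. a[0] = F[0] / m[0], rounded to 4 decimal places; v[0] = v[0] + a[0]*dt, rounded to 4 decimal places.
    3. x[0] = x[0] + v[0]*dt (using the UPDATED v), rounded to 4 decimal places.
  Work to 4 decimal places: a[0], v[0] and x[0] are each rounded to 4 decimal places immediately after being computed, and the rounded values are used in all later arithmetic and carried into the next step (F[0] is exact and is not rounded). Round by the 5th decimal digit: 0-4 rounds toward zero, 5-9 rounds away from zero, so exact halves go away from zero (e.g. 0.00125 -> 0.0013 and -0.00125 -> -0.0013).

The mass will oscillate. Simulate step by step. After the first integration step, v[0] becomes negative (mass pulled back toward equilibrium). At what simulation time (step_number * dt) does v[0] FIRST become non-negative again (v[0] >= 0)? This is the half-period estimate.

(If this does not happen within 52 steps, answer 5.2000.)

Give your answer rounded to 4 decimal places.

Answer: 2.2000

Derivation:
Step 0: x=[4.1000] v=[0.0000]
Step 1: x=[4.0815] v=[-0.1850]
Step 2: x=[4.0449] v=[-0.3662]
Step 3: x=[3.9909] v=[-0.5399]
Step 4: x=[3.9207] v=[-0.7025]
Step 5: x=[3.8356] v=[-0.8506]
Step 6: x=[3.7375] v=[-0.9813]
Step 7: x=[3.6283] v=[-1.0918]
Step 8: x=[3.5103] v=[-1.1798]
Step 9: x=[3.3859] v=[-1.2436]
Step 10: x=[3.2577] v=[-1.2818]
Step 11: x=[3.1283] v=[-1.2937]
Step 12: x=[3.0004] v=[-1.2790]
Step 13: x=[2.8766] v=[-1.2380]
Step 14: x=[2.7595] v=[-1.1715]
Step 15: x=[2.6514] v=[-1.0810]
Step 16: x=[2.5546] v=[-0.9682]
Step 17: x=[2.4711] v=[-0.8355]
Step 18: x=[2.4025] v=[-0.6857]
Step 19: x=[2.3503] v=[-0.5218]
Step 20: x=[2.3156] v=[-0.3471]
Step 21: x=[2.2991] v=[-0.1653]
Step 22: x=[2.3011] v=[0.0199]
First v>=0 after going negative at step 22, time=2.2000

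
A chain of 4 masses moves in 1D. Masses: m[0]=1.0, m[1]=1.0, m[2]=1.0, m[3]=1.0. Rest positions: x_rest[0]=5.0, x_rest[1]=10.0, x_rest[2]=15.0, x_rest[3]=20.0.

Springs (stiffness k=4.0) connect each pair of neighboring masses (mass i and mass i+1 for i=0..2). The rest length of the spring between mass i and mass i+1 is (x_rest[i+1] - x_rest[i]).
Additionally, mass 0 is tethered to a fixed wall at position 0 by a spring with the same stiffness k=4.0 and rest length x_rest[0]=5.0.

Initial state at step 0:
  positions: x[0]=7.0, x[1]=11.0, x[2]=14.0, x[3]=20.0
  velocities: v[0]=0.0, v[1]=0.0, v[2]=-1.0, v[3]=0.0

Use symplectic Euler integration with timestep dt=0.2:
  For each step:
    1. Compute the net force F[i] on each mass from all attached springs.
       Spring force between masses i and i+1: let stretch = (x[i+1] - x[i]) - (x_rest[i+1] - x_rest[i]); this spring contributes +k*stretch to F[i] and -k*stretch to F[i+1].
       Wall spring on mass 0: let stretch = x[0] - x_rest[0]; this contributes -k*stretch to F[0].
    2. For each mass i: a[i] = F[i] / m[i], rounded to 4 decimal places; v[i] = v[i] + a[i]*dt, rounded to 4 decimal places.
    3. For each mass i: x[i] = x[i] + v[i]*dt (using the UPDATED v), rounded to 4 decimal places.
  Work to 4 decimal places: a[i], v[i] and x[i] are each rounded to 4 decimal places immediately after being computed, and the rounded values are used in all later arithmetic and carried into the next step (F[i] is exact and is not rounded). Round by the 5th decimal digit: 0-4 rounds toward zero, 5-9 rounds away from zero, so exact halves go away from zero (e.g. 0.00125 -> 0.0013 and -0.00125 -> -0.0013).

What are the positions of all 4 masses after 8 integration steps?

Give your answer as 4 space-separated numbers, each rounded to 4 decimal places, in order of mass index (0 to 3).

Answer: 4.2211 8.8189 13.9769 20.9812

Derivation:
Step 0: x=[7.0000 11.0000 14.0000 20.0000] v=[0.0000 0.0000 -1.0000 0.0000]
Step 1: x=[6.5200 10.8400 14.2800 19.8400] v=[-2.4000 -0.8000 1.4000 -0.8000]
Step 2: x=[5.6880 10.5392 14.8992 19.5904] v=[-4.1600 -1.5040 3.0960 -1.2480]
Step 3: x=[4.7221 10.1598 15.5714 19.3902] v=[-4.8294 -1.8970 3.3610 -1.0010]
Step 4: x=[3.8707 9.7762 15.9888 19.3790] v=[-4.2569 -1.9179 2.0868 -0.0560]
Step 5: x=[3.3449 9.4418 15.9546 19.6254] v=[-2.6291 -1.6722 -0.1711 1.2318]
Step 6: x=[3.2594 9.1739 15.4657 20.0844] v=[-0.4275 -1.3395 -2.4447 2.2952]
Step 7: x=[3.5987 8.9664 14.7091 20.6044] v=[1.6966 -1.0377 -3.7832 2.6002]
Step 8: x=[4.2211 8.8189 13.9769 20.9812] v=[3.1118 -0.7377 -3.6611 1.8840]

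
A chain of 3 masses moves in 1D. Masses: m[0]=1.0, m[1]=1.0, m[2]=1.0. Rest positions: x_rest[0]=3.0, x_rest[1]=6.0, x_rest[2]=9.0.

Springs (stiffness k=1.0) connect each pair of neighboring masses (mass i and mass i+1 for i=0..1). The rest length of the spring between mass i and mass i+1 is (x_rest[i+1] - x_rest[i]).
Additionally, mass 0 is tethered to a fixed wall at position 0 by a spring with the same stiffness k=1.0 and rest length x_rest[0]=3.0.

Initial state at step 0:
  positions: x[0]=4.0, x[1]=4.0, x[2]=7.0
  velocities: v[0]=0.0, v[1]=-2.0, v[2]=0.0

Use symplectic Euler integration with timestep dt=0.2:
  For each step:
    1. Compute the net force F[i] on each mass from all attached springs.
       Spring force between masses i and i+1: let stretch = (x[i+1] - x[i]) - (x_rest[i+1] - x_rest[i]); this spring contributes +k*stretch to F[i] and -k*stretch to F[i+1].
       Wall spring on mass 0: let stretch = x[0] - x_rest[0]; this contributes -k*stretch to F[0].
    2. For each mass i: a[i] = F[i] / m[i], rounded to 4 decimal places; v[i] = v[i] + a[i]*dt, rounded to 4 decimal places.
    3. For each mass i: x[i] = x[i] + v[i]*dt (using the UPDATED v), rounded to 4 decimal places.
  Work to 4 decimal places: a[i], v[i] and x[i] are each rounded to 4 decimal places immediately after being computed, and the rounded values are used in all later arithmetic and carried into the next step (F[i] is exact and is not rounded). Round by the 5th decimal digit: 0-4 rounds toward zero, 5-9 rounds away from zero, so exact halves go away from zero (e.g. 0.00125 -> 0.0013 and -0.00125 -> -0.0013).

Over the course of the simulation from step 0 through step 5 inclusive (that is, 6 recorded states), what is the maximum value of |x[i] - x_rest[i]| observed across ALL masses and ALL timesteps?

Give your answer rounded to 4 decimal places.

Answer: 2.4337

Derivation:
Step 0: x=[4.0000 4.0000 7.0000] v=[0.0000 -2.0000 0.0000]
Step 1: x=[3.8400 3.7200 7.0000] v=[-0.8000 -1.4000 0.0000]
Step 2: x=[3.5216 3.5760 6.9888] v=[-1.5920 -0.7200 -0.0560]
Step 3: x=[3.0645 3.5663 6.9611] v=[-2.2854 -0.0483 -0.1386]
Step 4: x=[2.5049 3.6724 6.9176] v=[-2.7979 0.5303 -0.2176]
Step 5: x=[1.8918 3.8616 6.8643] v=[-3.0654 0.9458 -0.2666]
Max displacement = 2.4337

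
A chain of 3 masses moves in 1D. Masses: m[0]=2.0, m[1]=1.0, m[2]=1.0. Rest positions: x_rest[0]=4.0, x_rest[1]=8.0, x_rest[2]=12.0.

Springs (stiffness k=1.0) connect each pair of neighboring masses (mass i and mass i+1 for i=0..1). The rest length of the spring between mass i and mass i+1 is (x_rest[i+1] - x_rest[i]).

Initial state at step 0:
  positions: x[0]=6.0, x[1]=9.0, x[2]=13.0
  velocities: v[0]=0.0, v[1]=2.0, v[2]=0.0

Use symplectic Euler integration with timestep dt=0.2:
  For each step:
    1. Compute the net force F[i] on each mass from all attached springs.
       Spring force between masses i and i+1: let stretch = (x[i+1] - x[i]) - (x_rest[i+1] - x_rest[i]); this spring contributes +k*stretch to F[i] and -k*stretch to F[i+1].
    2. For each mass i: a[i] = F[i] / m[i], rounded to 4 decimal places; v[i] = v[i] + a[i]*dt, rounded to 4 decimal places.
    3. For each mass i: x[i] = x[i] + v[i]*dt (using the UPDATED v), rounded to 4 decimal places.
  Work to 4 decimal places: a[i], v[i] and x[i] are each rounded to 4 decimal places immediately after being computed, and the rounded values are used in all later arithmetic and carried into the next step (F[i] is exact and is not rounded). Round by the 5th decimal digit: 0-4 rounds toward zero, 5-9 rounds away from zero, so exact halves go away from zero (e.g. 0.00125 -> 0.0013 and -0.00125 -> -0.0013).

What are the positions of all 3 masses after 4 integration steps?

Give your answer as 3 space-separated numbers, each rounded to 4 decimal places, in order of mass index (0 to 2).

Step 0: x=[6.0000 9.0000 13.0000] v=[0.0000 2.0000 0.0000]
Step 1: x=[5.9800 9.4400 13.0000] v=[-0.1000 2.2000 0.0000]
Step 2: x=[5.9492 9.8840 13.0176] v=[-0.1540 2.2200 0.0880]
Step 3: x=[5.9171 10.2960 13.0699] v=[-0.1605 2.0598 0.2613]
Step 4: x=[5.8926 10.6438 13.1712] v=[-0.1226 1.7388 0.5065]

Answer: 5.8926 10.6438 13.1712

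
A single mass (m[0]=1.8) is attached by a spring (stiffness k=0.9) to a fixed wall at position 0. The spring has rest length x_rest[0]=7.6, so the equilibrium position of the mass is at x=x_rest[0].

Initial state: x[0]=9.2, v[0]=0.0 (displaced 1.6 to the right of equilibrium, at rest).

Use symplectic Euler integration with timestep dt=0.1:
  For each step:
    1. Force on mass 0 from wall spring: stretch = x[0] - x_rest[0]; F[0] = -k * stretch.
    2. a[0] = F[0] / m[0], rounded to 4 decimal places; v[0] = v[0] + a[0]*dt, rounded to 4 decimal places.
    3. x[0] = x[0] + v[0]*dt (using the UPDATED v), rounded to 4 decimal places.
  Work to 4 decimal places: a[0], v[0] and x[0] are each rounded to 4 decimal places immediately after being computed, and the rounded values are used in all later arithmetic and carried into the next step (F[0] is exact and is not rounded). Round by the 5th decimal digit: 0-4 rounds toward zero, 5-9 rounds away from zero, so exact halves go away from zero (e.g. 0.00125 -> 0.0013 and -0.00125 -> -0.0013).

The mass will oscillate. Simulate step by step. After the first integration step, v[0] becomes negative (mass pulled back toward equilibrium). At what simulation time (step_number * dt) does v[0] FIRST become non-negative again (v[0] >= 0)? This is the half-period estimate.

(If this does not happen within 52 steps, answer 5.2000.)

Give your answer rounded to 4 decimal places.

Answer: 4.5000

Derivation:
Step 0: x=[9.2000] v=[0.0000]
Step 1: x=[9.1920] v=[-0.0800]
Step 2: x=[9.1760] v=[-0.1596]
Step 3: x=[9.1522] v=[-0.2384]
Step 4: x=[9.1206] v=[-0.3160]
Step 5: x=[9.0814] v=[-0.3920]
Step 6: x=[9.0348] v=[-0.4661]
Step 7: x=[8.9810] v=[-0.5378]
Step 8: x=[8.9203] v=[-0.6069]
Step 9: x=[8.8530] v=[-0.6729]
Step 10: x=[8.7794] v=[-0.7356]
Step 11: x=[8.6999] v=[-0.7946]
Step 12: x=[8.6149] v=[-0.8496]
Step 13: x=[8.5249] v=[-0.9004]
Step 14: x=[8.4302] v=[-0.9467]
Step 15: x=[8.3314] v=[-0.9882]
Step 16: x=[8.2289] v=[-1.0248]
Step 17: x=[8.1233] v=[-1.0563]
Step 18: x=[8.0151] v=[-1.0825]
Step 19: x=[7.9048] v=[-1.1033]
Step 20: x=[7.7930] v=[-1.1185]
Step 21: x=[7.6802] v=[-1.1282]
Step 22: x=[7.5670] v=[-1.1322]
Step 23: x=[7.4539] v=[-1.1306]
Step 24: x=[7.3416] v=[-1.1233]
Step 25: x=[7.2306] v=[-1.1104]
Step 26: x=[7.1214] v=[-1.0919]
Step 27: x=[7.0146] v=[-1.0680]
Step 28: x=[6.9107] v=[-1.0387]
Step 29: x=[6.8103] v=[-1.0042]
Step 30: x=[6.7138] v=[-0.9647]
Step 31: x=[6.6218] v=[-0.9204]
Step 32: x=[6.5347] v=[-0.8715]
Step 33: x=[6.4529] v=[-0.8182]
Step 34: x=[6.3768] v=[-0.7608]
Step 35: x=[6.3068] v=[-0.6996]
Step 36: x=[6.2433] v=[-0.6349]
Step 37: x=[6.1866] v=[-0.5671]
Step 38: x=[6.1370] v=[-0.4964]
Step 39: x=[6.0947] v=[-0.4233]
Step 40: x=[6.0599] v=[-0.3480]
Step 41: x=[6.0328] v=[-0.2710]
Step 42: x=[6.0135] v=[-0.1926]
Step 43: x=[6.0022] v=[-0.1133]
Step 44: x=[5.9989] v=[-0.0334]
Step 45: x=[6.0036] v=[0.0467]
First v>=0 after going negative at step 45, time=4.5000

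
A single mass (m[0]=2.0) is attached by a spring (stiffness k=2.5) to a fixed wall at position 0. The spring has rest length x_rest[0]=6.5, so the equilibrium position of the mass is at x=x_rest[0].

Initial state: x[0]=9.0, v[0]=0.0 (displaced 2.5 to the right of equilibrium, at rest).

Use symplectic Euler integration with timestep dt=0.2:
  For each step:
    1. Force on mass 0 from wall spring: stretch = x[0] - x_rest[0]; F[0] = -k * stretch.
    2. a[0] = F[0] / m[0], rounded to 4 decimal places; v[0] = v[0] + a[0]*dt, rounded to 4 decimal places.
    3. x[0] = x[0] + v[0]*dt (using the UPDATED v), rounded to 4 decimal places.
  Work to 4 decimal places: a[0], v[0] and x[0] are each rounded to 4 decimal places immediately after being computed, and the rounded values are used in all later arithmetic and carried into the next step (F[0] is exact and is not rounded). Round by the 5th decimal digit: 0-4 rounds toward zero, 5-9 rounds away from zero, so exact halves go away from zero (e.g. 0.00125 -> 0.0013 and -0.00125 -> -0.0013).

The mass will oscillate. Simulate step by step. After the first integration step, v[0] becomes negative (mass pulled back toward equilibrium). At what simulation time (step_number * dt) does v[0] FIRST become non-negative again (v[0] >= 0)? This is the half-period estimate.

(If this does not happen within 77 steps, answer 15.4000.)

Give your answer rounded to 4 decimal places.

Answer: 3.0000

Derivation:
Step 0: x=[9.0000] v=[0.0000]
Step 1: x=[8.8750] v=[-0.6250]
Step 2: x=[8.6312] v=[-1.2188]
Step 3: x=[8.2809] v=[-1.7516]
Step 4: x=[7.8415] v=[-2.1968]
Step 5: x=[7.3351] v=[-2.5322]
Step 6: x=[6.7869] v=[-2.7410]
Step 7: x=[6.2244] v=[-2.8127]
Step 8: x=[5.6756] v=[-2.7438]
Step 9: x=[5.1681] v=[-2.5377]
Step 10: x=[4.7272] v=[-2.2047]
Step 11: x=[4.3749] v=[-1.7615]
Step 12: x=[4.1289] v=[-1.2302]
Step 13: x=[4.0014] v=[-0.6374]
Step 14: x=[3.9989] v=[-0.0127]
Step 15: x=[4.1214] v=[0.6126]
First v>=0 after going negative at step 15, time=3.0000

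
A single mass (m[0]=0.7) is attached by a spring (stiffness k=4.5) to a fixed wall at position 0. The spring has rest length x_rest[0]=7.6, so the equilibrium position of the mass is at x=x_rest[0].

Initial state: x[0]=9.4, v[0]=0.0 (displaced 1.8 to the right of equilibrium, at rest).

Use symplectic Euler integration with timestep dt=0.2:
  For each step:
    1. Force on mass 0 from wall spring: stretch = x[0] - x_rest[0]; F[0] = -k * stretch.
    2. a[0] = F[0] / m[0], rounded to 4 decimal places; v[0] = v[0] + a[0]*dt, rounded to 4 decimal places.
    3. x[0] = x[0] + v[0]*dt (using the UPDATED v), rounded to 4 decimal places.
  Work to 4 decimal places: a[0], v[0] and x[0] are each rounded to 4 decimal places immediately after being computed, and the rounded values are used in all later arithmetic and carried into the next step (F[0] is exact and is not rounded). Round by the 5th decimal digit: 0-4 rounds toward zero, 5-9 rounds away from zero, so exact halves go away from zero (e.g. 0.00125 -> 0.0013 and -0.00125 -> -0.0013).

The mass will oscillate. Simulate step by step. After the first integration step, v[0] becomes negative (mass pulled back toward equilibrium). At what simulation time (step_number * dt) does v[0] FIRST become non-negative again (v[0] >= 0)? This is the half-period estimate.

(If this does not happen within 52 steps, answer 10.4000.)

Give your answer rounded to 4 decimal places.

Step 0: x=[9.4000] v=[0.0000]
Step 1: x=[8.9371] v=[-2.3143]
Step 2: x=[8.1304] v=[-4.0334]
Step 3: x=[7.1873] v=[-4.7153]
Step 4: x=[6.3504] v=[-4.1847]
Step 5: x=[5.8348] v=[-2.5781]
Step 6: x=[5.7731] v=[-0.3086]
Step 7: x=[6.1812] v=[2.0403]
First v>=0 after going negative at step 7, time=1.4000

Answer: 1.4000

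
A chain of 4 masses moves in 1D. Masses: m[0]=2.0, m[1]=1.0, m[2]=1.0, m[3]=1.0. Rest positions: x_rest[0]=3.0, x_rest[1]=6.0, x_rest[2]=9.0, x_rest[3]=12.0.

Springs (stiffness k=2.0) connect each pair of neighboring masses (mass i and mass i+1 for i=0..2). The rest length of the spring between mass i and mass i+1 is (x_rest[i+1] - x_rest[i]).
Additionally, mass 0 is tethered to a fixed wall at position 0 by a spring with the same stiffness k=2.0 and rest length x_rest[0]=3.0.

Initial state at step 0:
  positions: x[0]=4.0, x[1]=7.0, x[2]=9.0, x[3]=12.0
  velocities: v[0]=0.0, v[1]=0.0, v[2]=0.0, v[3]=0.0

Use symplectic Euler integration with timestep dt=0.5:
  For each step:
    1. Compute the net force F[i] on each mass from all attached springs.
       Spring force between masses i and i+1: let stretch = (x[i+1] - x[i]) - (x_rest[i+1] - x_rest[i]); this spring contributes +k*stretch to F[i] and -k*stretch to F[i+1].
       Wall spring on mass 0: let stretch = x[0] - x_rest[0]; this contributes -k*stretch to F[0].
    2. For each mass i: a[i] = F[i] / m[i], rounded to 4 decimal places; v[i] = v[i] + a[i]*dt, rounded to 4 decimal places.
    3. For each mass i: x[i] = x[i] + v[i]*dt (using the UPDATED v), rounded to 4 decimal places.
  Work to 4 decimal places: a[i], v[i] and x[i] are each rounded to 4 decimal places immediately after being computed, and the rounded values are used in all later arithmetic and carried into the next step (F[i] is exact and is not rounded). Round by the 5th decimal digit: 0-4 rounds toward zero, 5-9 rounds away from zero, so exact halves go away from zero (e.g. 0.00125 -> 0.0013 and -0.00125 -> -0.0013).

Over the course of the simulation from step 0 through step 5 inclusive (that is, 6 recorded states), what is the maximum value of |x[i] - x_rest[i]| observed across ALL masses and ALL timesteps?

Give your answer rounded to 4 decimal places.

Step 0: x=[4.0000 7.0000 9.0000 12.0000] v=[0.0000 0.0000 0.0000 0.0000]
Step 1: x=[3.7500 6.5000 9.5000 12.0000] v=[-0.5000 -1.0000 1.0000 0.0000]
Step 2: x=[3.2500 6.1250 9.7500 12.2500] v=[-1.0000 -0.7500 0.5000 0.5000]
Step 3: x=[2.6563 6.1250 9.4375 12.7500] v=[-1.1875 0.0000 -0.6250 1.0000]
Step 4: x=[2.2657 6.0469 9.1250 13.0938] v=[-0.7813 -0.1562 -0.6250 0.6875]
Step 5: x=[2.2539 5.6173 9.2579 12.9532] v=[-0.0236 -0.8593 0.2657 -0.2813]
Max displacement = 1.0938

Answer: 1.0938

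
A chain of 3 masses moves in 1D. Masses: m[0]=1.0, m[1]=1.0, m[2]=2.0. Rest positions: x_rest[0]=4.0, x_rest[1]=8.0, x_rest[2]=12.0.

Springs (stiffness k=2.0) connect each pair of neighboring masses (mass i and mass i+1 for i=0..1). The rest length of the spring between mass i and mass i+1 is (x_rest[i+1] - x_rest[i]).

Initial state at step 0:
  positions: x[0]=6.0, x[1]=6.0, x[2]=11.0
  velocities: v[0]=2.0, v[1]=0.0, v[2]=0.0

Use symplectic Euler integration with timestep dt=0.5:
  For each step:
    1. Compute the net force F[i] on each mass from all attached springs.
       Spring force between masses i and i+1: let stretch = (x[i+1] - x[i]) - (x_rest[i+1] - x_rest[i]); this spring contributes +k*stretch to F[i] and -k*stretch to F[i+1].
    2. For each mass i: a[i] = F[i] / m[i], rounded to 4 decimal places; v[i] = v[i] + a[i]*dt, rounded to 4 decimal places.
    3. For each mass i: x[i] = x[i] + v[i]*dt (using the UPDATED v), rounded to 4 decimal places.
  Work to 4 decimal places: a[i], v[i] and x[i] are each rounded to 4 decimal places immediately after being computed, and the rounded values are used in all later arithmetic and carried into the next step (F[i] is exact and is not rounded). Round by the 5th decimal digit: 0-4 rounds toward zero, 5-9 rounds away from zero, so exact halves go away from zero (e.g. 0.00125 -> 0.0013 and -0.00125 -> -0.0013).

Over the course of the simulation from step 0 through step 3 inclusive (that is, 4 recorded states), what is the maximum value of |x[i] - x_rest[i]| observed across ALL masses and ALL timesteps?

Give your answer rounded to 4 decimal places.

Step 0: x=[6.0000 6.0000 11.0000] v=[2.0000 0.0000 0.0000]
Step 1: x=[5.0000 8.5000 10.7500] v=[-2.0000 5.0000 -0.5000]
Step 2: x=[3.7500 10.3750 10.9375] v=[-2.5000 3.7500 0.3750]
Step 3: x=[3.8125 9.2188 11.9844] v=[0.1250 -2.3125 2.0938]
Max displacement = 2.3750

Answer: 2.3750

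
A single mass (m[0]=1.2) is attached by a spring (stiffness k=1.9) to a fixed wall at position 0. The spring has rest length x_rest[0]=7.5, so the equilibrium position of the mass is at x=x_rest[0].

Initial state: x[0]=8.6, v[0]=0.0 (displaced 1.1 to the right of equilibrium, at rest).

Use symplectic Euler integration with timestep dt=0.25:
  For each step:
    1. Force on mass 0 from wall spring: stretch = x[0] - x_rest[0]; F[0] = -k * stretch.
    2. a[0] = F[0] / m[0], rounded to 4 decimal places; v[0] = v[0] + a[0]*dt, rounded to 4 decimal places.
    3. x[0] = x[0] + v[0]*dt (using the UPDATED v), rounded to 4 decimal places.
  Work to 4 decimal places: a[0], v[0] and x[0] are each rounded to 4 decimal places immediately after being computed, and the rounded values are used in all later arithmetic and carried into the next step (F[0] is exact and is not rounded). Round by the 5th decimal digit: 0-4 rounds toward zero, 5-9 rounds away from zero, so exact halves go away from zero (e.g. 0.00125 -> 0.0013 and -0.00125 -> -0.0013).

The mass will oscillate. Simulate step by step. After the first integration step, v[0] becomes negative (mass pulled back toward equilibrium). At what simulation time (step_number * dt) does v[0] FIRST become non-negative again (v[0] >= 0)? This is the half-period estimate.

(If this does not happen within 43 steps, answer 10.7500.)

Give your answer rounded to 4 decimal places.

Answer: 2.5000

Derivation:
Step 0: x=[8.6000] v=[0.0000]
Step 1: x=[8.4912] v=[-0.4354]
Step 2: x=[8.2843] v=[-0.8278]
Step 3: x=[7.9997] v=[-1.1383]
Step 4: x=[7.6657] v=[-1.3361]
Step 5: x=[7.3153] v=[-1.4017]
Step 6: x=[6.9832] v=[-1.3286]
Step 7: x=[6.7022] v=[-1.1240]
Step 8: x=[6.5002] v=[-0.8082]
Step 9: x=[6.3971] v=[-0.4125]
Step 10: x=[6.4031] v=[0.0241]
First v>=0 after going negative at step 10, time=2.5000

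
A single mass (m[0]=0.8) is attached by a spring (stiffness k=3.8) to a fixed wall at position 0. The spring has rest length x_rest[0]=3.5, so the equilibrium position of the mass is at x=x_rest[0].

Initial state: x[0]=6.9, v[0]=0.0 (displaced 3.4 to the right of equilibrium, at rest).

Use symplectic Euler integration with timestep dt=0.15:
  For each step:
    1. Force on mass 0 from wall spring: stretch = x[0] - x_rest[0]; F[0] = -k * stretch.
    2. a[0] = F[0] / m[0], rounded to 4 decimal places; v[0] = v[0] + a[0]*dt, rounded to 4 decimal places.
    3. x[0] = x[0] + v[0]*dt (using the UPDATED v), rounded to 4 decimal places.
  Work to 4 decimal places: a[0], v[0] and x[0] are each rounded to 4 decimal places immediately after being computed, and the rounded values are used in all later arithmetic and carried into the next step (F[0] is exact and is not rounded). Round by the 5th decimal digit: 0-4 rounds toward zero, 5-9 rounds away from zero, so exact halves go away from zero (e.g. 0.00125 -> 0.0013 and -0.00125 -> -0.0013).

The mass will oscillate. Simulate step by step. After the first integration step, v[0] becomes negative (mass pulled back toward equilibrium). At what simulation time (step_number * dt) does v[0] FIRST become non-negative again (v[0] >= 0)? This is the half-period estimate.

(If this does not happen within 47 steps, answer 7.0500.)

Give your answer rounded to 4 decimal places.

Step 0: x=[6.9000] v=[0.0000]
Step 1: x=[6.5366] v=[-2.4225]
Step 2: x=[5.8487] v=[-4.5861]
Step 3: x=[4.9098] v=[-6.2595]
Step 4: x=[3.8202] v=[-7.2640]
Step 5: x=[2.6964] v=[-7.4922]
Step 6: x=[1.6585] v=[-6.9196]
Step 7: x=[0.8174] v=[-5.6075]
Step 8: x=[0.2630] v=[-3.6961]
Step 9: x=[0.0545] v=[-1.3897]
Step 10: x=[0.2143] v=[1.0652]
First v>=0 after going negative at step 10, time=1.5000

Answer: 1.5000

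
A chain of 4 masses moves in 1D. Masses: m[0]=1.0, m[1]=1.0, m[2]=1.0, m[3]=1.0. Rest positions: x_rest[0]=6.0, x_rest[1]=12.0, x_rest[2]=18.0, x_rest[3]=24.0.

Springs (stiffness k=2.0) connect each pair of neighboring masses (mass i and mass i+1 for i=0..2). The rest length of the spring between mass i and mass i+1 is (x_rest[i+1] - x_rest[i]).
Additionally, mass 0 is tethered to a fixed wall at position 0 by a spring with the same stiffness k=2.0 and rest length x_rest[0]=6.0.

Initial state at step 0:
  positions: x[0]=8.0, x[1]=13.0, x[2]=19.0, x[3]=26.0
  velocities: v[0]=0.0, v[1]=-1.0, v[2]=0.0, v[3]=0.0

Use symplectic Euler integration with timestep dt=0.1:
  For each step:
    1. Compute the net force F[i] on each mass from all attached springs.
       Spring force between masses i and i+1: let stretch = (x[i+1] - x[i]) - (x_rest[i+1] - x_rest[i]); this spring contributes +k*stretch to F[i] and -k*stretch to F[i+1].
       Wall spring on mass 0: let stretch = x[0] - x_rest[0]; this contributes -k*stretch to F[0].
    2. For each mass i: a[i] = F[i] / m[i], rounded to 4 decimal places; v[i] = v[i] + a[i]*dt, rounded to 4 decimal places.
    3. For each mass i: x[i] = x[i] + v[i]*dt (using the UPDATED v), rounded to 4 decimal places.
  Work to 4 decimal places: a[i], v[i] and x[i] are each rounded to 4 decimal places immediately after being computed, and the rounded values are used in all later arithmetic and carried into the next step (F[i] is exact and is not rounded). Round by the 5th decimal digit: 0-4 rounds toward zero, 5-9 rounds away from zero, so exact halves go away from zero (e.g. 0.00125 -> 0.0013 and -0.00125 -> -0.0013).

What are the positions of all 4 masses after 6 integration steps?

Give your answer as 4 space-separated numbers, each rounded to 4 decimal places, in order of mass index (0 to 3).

Step 0: x=[8.0000 13.0000 19.0000 26.0000] v=[0.0000 -1.0000 0.0000 0.0000]
Step 1: x=[7.9400 12.9200 19.0200 25.9800] v=[-0.6000 -0.8000 0.2000 -0.2000]
Step 2: x=[7.8208 12.8624 19.0572 25.9408] v=[-1.1920 -0.5760 0.3720 -0.3920]
Step 3: x=[7.6460 12.8279 19.1082 25.8839] v=[-1.7478 -0.3454 0.5098 -0.5687]
Step 4: x=[7.4219 12.8153 19.1691 25.8115] v=[-2.2406 -0.1257 0.6089 -0.7238]
Step 5: x=[7.1573 12.8219 19.2358 25.7263] v=[-2.6463 0.0664 0.6666 -0.8523]
Step 6: x=[6.8628 12.8435 19.3040 25.6313] v=[-2.9448 0.2163 0.6819 -0.9504]

Answer: 6.8628 12.8435 19.3040 25.6313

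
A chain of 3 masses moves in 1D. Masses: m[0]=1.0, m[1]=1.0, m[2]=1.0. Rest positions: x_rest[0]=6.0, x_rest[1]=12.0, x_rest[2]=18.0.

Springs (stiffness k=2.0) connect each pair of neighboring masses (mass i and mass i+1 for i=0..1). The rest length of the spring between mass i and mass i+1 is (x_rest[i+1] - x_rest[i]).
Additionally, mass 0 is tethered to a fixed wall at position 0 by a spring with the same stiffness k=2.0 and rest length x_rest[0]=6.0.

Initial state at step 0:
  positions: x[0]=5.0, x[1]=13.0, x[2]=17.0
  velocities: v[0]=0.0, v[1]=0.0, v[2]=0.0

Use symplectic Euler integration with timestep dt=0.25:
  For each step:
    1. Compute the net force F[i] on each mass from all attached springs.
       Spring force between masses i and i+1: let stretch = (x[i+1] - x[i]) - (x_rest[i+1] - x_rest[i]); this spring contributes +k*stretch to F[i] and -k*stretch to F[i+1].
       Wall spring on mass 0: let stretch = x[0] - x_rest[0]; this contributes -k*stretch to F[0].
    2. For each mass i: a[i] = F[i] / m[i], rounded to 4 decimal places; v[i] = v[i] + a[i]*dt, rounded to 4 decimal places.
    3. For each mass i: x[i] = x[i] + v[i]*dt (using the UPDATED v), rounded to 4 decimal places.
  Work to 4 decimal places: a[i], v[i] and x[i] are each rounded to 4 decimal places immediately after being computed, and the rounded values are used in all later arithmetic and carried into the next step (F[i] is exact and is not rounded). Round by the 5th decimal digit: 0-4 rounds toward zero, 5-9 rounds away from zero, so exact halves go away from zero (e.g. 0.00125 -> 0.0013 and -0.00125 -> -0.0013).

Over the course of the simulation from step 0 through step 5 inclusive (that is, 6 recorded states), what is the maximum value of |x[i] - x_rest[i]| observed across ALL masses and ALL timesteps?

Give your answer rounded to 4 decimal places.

Step 0: x=[5.0000 13.0000 17.0000] v=[0.0000 0.0000 0.0000]
Step 1: x=[5.3750 12.5000 17.2500] v=[1.5000 -2.0000 1.0000]
Step 2: x=[5.9688 11.7031 17.6563] v=[2.3750 -3.1875 1.6250]
Step 3: x=[6.5333 10.9336 18.0684] v=[2.2578 -3.0781 1.6484]
Step 4: x=[6.8311 10.5059 18.3387] v=[1.1913 -1.7109 1.0810]
Step 5: x=[6.7344 10.5979 18.3799] v=[-0.3869 0.3681 0.1646]
Max displacement = 1.4941

Answer: 1.4941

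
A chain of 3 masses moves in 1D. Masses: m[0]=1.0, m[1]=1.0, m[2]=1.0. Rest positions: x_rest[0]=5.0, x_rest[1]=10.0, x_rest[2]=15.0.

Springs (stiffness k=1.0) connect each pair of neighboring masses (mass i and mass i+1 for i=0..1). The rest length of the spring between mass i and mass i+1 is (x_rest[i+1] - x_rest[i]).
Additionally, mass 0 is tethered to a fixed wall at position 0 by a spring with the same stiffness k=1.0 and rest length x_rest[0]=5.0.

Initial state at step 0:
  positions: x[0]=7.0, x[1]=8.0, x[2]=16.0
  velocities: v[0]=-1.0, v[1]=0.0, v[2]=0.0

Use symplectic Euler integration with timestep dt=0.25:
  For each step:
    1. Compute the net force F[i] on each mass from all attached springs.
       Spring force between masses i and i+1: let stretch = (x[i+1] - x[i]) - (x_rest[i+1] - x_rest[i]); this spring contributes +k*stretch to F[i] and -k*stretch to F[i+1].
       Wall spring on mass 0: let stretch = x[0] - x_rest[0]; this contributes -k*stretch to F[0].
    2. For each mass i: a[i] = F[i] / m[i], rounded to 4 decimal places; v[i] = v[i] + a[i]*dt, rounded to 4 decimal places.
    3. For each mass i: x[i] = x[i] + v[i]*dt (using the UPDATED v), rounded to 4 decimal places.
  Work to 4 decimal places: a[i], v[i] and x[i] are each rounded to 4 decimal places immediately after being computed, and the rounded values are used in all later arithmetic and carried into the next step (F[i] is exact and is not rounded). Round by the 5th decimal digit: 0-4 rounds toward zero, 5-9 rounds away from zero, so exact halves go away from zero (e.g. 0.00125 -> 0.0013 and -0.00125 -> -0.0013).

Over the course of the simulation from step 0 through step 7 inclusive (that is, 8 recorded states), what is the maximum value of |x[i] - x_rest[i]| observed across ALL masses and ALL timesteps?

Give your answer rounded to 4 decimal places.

Step 0: x=[7.0000 8.0000 16.0000] v=[-1.0000 0.0000 0.0000]
Step 1: x=[6.3750 8.4375 15.8125] v=[-2.5000 1.7500 -0.7500]
Step 2: x=[5.4805 9.2070 15.4766] v=[-3.5781 3.0781 -1.3438]
Step 3: x=[4.4764 10.1355 15.0613] v=[-4.0166 3.7139 -1.6612]
Step 4: x=[3.5462 11.0182 14.6506] v=[-3.7209 3.5306 -1.6427]
Step 5: x=[2.8613 11.6609 14.3254] v=[-2.7395 2.5707 -1.3008]
Step 6: x=[2.5476 11.9201 14.1462] v=[-1.2549 1.0369 -0.7169]
Step 7: x=[2.6604 11.7327 14.1404] v=[0.4513 -0.7497 -0.0234]
Max displacement = 2.4524

Answer: 2.4524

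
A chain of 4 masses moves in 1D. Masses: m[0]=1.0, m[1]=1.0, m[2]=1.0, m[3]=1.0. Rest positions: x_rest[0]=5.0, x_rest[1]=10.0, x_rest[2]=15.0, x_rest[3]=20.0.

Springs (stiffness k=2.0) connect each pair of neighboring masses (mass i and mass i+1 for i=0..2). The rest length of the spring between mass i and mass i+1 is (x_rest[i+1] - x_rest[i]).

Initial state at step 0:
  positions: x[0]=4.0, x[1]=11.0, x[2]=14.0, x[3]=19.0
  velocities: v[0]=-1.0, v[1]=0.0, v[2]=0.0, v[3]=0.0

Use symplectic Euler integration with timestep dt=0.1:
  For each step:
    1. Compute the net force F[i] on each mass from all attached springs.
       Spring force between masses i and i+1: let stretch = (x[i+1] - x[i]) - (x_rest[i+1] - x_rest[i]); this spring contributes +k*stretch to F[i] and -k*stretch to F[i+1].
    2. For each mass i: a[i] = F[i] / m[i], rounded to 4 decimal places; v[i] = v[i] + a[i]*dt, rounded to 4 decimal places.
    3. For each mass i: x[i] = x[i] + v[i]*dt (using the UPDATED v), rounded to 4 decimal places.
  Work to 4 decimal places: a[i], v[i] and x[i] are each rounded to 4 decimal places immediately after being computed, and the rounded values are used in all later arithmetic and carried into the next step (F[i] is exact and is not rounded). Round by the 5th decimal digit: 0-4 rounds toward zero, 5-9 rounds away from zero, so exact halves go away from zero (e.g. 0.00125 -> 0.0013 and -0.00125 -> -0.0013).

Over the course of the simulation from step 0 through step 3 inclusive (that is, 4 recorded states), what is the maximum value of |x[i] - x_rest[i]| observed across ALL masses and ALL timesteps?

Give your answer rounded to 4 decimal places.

Step 0: x=[4.0000 11.0000 14.0000 19.0000] v=[-1.0000 0.0000 0.0000 0.0000]
Step 1: x=[3.9400 10.9200 14.0400 19.0000] v=[-0.6000 -0.8000 0.4000 0.0000]
Step 2: x=[3.9196 10.7628 14.1168 19.0008] v=[-0.2040 -1.5720 0.7680 0.0080]
Step 3: x=[3.9361 10.5358 14.2242 19.0039] v=[0.1646 -2.2698 1.0740 0.0312]
Max displacement = 1.0804

Answer: 1.0804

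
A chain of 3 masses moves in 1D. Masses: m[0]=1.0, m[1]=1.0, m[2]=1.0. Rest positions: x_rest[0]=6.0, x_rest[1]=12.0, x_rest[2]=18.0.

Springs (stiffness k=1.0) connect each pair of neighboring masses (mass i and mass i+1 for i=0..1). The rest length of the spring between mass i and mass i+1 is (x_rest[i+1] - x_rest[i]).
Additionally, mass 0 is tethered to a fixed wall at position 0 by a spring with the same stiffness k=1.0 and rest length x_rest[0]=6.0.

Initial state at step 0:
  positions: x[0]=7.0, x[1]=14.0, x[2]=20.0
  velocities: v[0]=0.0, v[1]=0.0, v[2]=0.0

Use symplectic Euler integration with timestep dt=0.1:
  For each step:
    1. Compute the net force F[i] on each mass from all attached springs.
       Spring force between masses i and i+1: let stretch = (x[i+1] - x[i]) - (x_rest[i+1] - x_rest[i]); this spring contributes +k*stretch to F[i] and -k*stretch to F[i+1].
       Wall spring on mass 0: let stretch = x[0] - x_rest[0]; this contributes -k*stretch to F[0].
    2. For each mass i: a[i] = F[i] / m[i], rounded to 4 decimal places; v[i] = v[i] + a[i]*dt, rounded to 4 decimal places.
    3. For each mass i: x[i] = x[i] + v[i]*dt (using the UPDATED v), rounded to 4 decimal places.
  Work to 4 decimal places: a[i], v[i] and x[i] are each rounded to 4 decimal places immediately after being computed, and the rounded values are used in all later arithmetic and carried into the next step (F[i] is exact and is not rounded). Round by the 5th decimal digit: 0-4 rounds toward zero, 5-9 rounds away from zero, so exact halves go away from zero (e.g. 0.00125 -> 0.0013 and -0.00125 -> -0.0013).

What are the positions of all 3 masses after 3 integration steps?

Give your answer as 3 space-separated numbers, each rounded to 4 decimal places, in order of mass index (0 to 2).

Answer: 6.9995 13.9410 19.9995

Derivation:
Step 0: x=[7.0000 14.0000 20.0000] v=[0.0000 0.0000 0.0000]
Step 1: x=[7.0000 13.9900 20.0000] v=[0.0000 -0.1000 0.0000]
Step 2: x=[6.9999 13.9702 19.9999] v=[-0.0010 -0.1980 -0.0010]
Step 3: x=[6.9995 13.9410 19.9995] v=[-0.0040 -0.2921 -0.0040]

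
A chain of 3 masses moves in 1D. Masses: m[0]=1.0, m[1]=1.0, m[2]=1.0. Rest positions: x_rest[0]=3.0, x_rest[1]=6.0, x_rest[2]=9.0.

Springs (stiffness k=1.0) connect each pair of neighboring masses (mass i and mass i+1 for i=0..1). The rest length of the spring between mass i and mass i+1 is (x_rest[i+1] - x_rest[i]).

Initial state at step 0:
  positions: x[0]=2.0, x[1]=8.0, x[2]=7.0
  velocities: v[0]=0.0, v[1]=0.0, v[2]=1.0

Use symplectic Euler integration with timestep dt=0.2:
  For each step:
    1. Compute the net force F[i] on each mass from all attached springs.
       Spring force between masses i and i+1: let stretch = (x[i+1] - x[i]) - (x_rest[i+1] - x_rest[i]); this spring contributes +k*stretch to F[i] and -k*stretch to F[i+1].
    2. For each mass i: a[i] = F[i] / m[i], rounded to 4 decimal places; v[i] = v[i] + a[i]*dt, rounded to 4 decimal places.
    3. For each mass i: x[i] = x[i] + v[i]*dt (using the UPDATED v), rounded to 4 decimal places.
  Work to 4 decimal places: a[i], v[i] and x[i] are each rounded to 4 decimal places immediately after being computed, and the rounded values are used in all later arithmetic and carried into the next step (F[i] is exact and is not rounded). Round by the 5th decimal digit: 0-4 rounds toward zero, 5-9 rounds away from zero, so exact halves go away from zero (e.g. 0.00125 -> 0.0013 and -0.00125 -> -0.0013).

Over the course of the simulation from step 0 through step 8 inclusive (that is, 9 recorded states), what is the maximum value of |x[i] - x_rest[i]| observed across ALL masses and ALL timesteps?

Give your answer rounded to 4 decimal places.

Answer: 2.1982

Derivation:
Step 0: x=[2.0000 8.0000 7.0000] v=[0.0000 0.0000 1.0000]
Step 1: x=[2.1200 7.7200 7.3600] v=[0.6000 -1.4000 1.8000]
Step 2: x=[2.3440 7.2016 7.8544] v=[1.1200 -2.5920 2.4720]
Step 3: x=[2.6423 6.5150 8.4427] v=[1.4915 -3.4330 2.9414]
Step 4: x=[2.9755 5.7506 9.0739] v=[1.6660 -3.8220 3.1559]
Step 5: x=[3.2997 5.0081 9.6921] v=[1.6210 -3.7124 3.0912]
Step 6: x=[3.5722 4.3846 10.2430] v=[1.3627 -3.1173 2.7544]
Step 7: x=[3.7572 3.9630 10.6795] v=[0.9252 -2.1081 2.1827]
Step 8: x=[3.8305 3.8018 10.9674] v=[0.3664 -0.8060 1.4394]
Max displacement = 2.1982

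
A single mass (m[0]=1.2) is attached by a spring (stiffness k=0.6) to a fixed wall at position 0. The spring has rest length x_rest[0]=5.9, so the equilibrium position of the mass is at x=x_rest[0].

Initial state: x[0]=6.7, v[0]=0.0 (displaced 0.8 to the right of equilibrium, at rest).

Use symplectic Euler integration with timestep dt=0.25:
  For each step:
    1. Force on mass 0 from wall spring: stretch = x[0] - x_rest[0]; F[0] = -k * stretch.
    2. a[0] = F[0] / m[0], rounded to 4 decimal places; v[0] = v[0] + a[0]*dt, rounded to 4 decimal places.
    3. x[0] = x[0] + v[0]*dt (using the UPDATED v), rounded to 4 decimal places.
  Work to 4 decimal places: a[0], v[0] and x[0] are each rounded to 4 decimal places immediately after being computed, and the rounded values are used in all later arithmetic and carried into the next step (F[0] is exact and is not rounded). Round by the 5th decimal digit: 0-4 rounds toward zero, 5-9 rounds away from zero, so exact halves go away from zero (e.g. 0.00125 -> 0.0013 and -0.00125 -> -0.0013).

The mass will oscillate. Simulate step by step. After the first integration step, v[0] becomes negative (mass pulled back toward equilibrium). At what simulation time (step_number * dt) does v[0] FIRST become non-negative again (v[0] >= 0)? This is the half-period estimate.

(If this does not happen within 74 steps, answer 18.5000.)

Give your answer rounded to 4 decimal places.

Answer: 4.5000

Derivation:
Step 0: x=[6.7000] v=[0.0000]
Step 1: x=[6.6750] v=[-0.1000]
Step 2: x=[6.6258] v=[-0.1969]
Step 3: x=[6.5539] v=[-0.2876]
Step 4: x=[6.4616] v=[-0.3694]
Step 5: x=[6.3517] v=[-0.4396]
Step 6: x=[6.2277] v=[-0.4961]
Step 7: x=[6.0934] v=[-0.5371]
Step 8: x=[5.9531] v=[-0.5613]
Step 9: x=[5.8111] v=[-0.5680]
Step 10: x=[5.6719] v=[-0.5569]
Step 11: x=[5.5398] v=[-0.5284]
Step 12: x=[5.4190] v=[-0.4834]
Step 13: x=[5.3132] v=[-0.4233]
Step 14: x=[5.2257] v=[-0.3500]
Step 15: x=[5.1593] v=[-0.2657]
Step 16: x=[5.1160] v=[-0.1731]
Step 17: x=[5.0972] v=[-0.0751]
Step 18: x=[5.1035] v=[0.0253]
First v>=0 after going negative at step 18, time=4.5000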